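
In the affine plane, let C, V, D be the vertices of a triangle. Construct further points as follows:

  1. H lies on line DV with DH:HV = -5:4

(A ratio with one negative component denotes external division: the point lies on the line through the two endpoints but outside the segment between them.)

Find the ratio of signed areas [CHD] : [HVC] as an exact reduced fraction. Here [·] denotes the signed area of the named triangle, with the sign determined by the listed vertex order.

[CHD]:[HVC] = 5/4

Set C = (0, 0), V = (1, 0), D = (0, 1); any affine frame gives the same invariant.
1. H lies on line DV with DH:HV = -5:4 ⇒ H = (5, -4)
2·[CHD] = 5, 2·[HVC] = 4
[CHD]:[HVC] = 5:4 = 5/4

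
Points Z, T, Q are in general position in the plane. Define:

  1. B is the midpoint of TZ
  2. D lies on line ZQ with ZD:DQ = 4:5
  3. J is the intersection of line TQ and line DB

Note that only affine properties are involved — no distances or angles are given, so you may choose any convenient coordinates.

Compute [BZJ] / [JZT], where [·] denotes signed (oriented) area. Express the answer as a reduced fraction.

[BZJ]:[JZT] = -1/2

Choose coordinates Z = (0, 0), T = (1, 0), Q = (0, 1).
1. B is the midpoint of TZ ⇒ B = (1/2, 0)
2. D lies on line ZQ with ZD:DQ = 4:5 ⇒ D = (0, 4/9)
3. J is the intersection of line TQ and line DB ⇒ J = (5, -4)
2·[BZJ] = 2, 2·[JZT] = -4
[BZJ]:[JZT] = 2:-4 = -1/2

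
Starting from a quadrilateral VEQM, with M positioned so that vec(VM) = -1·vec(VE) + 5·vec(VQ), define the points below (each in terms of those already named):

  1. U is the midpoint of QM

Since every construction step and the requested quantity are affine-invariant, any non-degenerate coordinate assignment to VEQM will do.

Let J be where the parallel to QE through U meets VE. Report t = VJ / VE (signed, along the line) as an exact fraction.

Work in coordinates with V = (0, 0), E = (1, 0), Q = (0, 1), M = (-1, 5).
1. U is the midpoint of QM ⇒ U = (-1/2, 3)
through U parallel to QE: direction (1, -1); meets VE at J = (5/2, 0)
J = V + t·(E−V) with t = 5/2

t = 5/2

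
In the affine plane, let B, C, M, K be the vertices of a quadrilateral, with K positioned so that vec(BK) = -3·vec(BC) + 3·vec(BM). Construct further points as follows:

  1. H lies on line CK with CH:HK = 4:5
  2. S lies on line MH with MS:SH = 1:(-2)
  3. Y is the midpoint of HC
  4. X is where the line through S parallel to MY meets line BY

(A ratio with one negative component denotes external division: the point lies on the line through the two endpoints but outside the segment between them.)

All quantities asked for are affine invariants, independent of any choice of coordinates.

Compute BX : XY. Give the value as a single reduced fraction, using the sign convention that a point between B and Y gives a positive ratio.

BX:XY = -3/2

Set B = (0, 0), C = (1, 0), M = (0, 1), K = (-3, 3); any affine frame gives the same invariant.
1. H lies on line CK with CH:HK = 4:5 ⇒ H = (-7/9, 4/3)
2. S lies on line MH with MS:SH = 1:(-2) ⇒ S = (7/9, 2/3)
3. Y is the midpoint of HC ⇒ Y = (1/9, 2/3)
4. X is where the line through S parallel to MY meets line BY ⇒ X = (1/3, 2)
X = B + t·(Y−B) with t = 3, so BX:XY = t:(1−t) = 3:-2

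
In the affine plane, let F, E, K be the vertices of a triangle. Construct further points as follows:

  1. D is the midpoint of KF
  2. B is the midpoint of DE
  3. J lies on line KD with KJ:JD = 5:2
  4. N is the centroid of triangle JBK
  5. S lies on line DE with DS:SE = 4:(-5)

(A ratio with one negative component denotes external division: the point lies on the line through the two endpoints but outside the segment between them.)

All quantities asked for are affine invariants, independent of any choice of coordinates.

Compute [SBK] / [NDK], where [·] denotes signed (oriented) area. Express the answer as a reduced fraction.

Choose coordinates F = (0, 0), E = (1, 0), K = (0, 1).
1. D is the midpoint of KF ⇒ D = (0, 1/2)
2. B is the midpoint of DE ⇒ B = (1/2, 1/4)
3. J lies on line KD with KJ:JD = 5:2 ⇒ J = (0, 9/14)
4. N is the centroid of triangle JBK ⇒ N = (1/6, 53/84)
5. S lies on line DE with DS:SE = 4:(-5) ⇒ S = (-4, 5/2)
2·[SBK] = 9/4, 2·[NDK] = -1/12
[SBK]:[NDK] = 9/4:-1/12 = -27

[SBK]:[NDK] = -27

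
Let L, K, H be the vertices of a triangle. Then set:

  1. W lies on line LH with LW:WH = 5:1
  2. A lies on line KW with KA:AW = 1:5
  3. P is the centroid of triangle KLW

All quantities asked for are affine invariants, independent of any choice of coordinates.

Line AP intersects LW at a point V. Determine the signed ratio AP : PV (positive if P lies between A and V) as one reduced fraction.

Assign L = (0, 0), K = (1, 0), H = (0, 1) — the answer is frame-independent, so this choice is without loss of generality.
1. W lies on line LH with LW:WH = 5:1 ⇒ W = (0, 5/6)
2. A lies on line KW with KA:AW = 1:5 ⇒ A = (5/6, 5/36)
3. P is the centroid of triangle KLW ⇒ P = (1/3, 5/18)
line AP meets LW at V = (0, 10/27)
P = A + t·(V−A) with t = 3/5, so AP:PV = 3/5:2/5

AP:PV = 3/2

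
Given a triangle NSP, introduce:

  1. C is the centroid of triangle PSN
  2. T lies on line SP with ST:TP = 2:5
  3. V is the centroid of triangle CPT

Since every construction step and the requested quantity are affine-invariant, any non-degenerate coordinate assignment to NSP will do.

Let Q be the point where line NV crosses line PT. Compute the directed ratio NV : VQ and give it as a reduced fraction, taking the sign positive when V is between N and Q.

Set N = (0, 0), S = (1, 0), P = (0, 1); any affine frame gives the same invariant.
1. C is the centroid of triangle PSN ⇒ C = (1/3, 1/3)
2. T lies on line SP with ST:TP = 2:5 ⇒ T = (5/7, 2/7)
3. V is the centroid of triangle CPT ⇒ V = (22/63, 34/63)
line NV meets PT at Q = (11/28, 17/28)
V = N + t·(Q−N) with t = 8/9, so NV:VQ = 8/9:1/9

NV:VQ = 8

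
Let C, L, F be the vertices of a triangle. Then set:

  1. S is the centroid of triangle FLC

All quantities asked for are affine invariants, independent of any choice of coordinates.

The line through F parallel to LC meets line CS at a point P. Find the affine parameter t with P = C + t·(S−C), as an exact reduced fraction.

t = 3

Assign C = (0, 0), L = (1, 0), F = (0, 1) — the answer is frame-independent, so this choice is without loss of generality.
1. S is the centroid of triangle FLC ⇒ S = (1/3, 1/3)
through F parallel to LC: direction (-1, 0); meets CS at P = (1, 1)
P = C + t·(S−C) with t = 3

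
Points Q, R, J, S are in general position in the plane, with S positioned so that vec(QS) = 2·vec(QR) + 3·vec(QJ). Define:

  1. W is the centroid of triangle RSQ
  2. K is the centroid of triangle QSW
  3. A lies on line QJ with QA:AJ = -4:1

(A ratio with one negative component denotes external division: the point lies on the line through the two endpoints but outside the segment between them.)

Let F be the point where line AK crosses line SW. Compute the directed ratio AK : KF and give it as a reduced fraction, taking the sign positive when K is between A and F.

AK:KF = 6

Assign Q = (0, 0), R = (1, 0), J = (0, 1), S = (2, 3) — the answer is frame-independent, so this choice is without loss of generality.
1. W is the centroid of triangle RSQ ⇒ W = (1, 1)
2. K is the centroid of triangle QSW ⇒ K = (1, 4/3)
3. A lies on line QJ with QA:AJ = -4:1 ⇒ A = (0, 4/3)
line AK meets SW at F = (7/6, 4/3)
K = A + t·(F−A) with t = 6/7, so AK:KF = 6/7:1/7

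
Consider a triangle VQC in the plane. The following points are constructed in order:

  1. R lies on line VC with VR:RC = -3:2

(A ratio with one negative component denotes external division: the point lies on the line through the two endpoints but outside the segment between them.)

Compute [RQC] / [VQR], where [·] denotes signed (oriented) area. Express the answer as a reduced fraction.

Set V = (0, 0), Q = (1, 0), C = (0, 1); any affine frame gives the same invariant.
1. R lies on line VC with VR:RC = -3:2 ⇒ R = (0, 3)
2·[RQC] = -2, 2·[VQR] = 3
[RQC]:[VQR] = -2:3 = -2/3

[RQC]:[VQR] = -2/3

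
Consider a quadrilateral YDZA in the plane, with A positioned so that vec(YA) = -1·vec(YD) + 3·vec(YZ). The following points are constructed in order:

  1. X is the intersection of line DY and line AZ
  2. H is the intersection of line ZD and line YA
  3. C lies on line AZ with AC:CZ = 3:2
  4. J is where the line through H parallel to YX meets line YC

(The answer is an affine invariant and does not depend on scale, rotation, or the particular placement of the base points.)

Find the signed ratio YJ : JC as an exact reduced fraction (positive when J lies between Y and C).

YJ:JC = 5

Choose coordinates Y = (0, 0), D = (1, 0), Z = (0, 1), A = (-1, 3).
1. X is the intersection of line DY and line AZ ⇒ X = (1/2, 0)
2. H is the intersection of line ZD and line YA ⇒ H = (-1/2, 3/2)
3. C lies on line AZ with AC:CZ = 3:2 ⇒ C = (-2/5, 9/5)
4. J is where the line through H parallel to YX meets line YC ⇒ J = (-1/3, 3/2)
J = Y + t·(C−Y) with t = 5/6, so YJ:JC = t:(1−t) = 5/6:1/6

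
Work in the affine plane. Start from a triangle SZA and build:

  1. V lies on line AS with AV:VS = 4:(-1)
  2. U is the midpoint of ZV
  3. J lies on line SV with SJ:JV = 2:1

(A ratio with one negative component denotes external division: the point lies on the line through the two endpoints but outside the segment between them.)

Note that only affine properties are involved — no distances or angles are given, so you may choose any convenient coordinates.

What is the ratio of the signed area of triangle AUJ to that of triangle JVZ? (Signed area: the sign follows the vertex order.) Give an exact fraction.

Work in coordinates with S = (0, 0), Z = (1, 0), A = (0, 1).
1. V lies on line AS with AV:VS = 4:(-1) ⇒ V = (0, -1/3)
2. U is the midpoint of ZV ⇒ U = (1/2, -1/6)
3. J lies on line SV with SJ:JV = 2:1 ⇒ J = (0, -2/9)
2·[AUJ] = -11/18, 2·[JVZ] = 1/9
[AUJ]:[JVZ] = -11/18:1/9 = -11/2

[AUJ]:[JVZ] = -11/2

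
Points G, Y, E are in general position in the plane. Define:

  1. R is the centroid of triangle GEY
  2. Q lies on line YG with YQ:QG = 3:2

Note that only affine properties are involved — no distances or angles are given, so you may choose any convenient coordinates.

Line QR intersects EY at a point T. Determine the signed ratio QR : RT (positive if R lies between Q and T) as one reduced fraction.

QR:RT = 4/5

Set G = (0, 0), Y = (1, 0), E = (0, 1); any affine frame gives the same invariant.
1. R is the centroid of triangle GEY ⇒ R = (1/3, 1/3)
2. Q lies on line YG with YQ:QG = 3:2 ⇒ Q = (2/5, 0)
line QR meets EY at T = (1/4, 3/4)
R = Q + t·(T−Q) with t = 4/9, so QR:RT = 4/9:5/9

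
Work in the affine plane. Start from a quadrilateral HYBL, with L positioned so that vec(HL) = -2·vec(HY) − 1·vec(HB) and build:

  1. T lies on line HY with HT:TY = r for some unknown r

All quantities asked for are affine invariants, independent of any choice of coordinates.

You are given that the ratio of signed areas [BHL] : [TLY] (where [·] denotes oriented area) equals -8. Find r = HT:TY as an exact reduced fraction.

Work in coordinates with H = (0, 0), Y = (1, 0), B = (0, 1), L = (-2, -1).
1. With HT:TY = r, write λ = r/(r+1) so T = H + λ·(Y−H); T is affine-linear in λ
Every point depending on T is an affine combination of T and λ-independent points, so each such coordinate is linear in λ; the λ² term in each signed area is a multiple of (Y−H)×(Y−H) = 0, so 2·[BHL] and 2·[TLY] are each linear in λ. Evaluating at λ=0 and λ=1:
  2·[BHL] = -2,   2·[TLY] = −λ + 1
So [BHL]:[TLY] = (-2) / (−λ + 1). Setting this equal to -8:
  -2 = -8·(−λ + 1)  ⇒  λ = 3/4
Then r = λ/(1−λ) = (3/4)/(1/4) = 3. Check: with r = 3, T = (3/4, 0) and [BHL]:[TLY] = -8 as required.

r = 3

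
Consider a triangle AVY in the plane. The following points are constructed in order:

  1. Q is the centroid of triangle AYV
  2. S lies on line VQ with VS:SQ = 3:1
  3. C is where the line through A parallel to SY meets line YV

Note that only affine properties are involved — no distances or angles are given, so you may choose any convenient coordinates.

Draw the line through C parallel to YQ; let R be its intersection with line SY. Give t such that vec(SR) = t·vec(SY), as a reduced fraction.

t = 9

Set A = (0, 0), V = (1, 0), Y = (0, 1); any affine frame gives the same invariant.
1. Q is the centroid of triangle AYV ⇒ Q = (1/3, 1/3)
2. S lies on line VQ with VS:SQ = 3:1 ⇒ S = (1/2, 1/4)
3. C is where the line through A parallel to SY meets line YV ⇒ C = (-2, 3)
through C parallel to YQ: direction (1/3, -2/3); meets SY at R = (-4, 7)
R = S + t·(Y−S) with t = 9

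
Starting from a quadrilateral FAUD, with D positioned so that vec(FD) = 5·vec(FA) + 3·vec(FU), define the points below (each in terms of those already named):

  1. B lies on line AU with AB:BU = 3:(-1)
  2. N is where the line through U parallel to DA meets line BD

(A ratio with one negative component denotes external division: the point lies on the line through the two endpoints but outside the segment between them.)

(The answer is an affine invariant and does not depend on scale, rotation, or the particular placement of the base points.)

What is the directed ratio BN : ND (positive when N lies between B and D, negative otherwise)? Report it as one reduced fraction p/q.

BN:ND = 1/2

Assign F = (0, 0), A = (1, 0), U = (0, 1), D = (5, 3) — the answer is frame-independent, so this choice is without loss of generality.
1. B lies on line AU with AB:BU = 3:(-1) ⇒ B = (-1/2, 3/2)
2. N is where the line through U parallel to DA meets line BD ⇒ N = (4/3, 2)
N = B + t·(D−B) with t = 1/3, so BN:ND = t:(1−t) = 1/3:2/3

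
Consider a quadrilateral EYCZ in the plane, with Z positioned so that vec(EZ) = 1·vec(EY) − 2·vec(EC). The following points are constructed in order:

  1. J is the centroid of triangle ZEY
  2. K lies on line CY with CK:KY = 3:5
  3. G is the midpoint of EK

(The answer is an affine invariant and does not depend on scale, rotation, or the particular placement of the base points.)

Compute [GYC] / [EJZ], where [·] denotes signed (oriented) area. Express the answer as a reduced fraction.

Assign E = (0, 0), Y = (1, 0), C = (0, 1), Z = (1, -2) — the answer is frame-independent, so this choice is without loss of generality.
1. J is the centroid of triangle ZEY ⇒ J = (2/3, -2/3)
2. K lies on line CY with CK:KY = 3:5 ⇒ K = (3/8, 5/8)
3. G is the midpoint of EK ⇒ G = (3/16, 5/16)
2·[GYC] = 1/2, 2·[EJZ] = -2/3
[GYC]:[EJZ] = 1/2:-2/3 = -3/4

[GYC]:[EJZ] = -3/4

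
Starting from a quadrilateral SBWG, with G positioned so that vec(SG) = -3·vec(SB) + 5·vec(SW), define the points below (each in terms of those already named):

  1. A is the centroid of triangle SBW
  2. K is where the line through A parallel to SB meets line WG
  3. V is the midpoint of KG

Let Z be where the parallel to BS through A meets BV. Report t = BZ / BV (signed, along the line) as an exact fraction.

Assign S = (0, 0), B = (1, 0), W = (0, 1), G = (-3, 5) — the answer is frame-independent, so this choice is without loss of generality.
1. A is the centroid of triangle SBW ⇒ A = (1/3, 1/3)
2. K is where the line through A parallel to SB meets line WG ⇒ K = (1/2, 1/3)
3. V is the midpoint of KG ⇒ V = (-5/4, 8/3)
through A parallel to BS: direction (-1, 0); meets BV at Z = (23/32, 1/3)
Z = B + t·(V−B) with t = 1/8

t = 1/8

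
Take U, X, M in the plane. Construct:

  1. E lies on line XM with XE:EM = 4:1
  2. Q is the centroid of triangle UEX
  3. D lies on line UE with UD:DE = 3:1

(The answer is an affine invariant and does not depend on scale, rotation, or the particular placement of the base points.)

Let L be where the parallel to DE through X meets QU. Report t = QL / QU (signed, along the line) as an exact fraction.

t = -2

Work in coordinates with U = (0, 0), X = (1, 0), M = (0, 1).
1. E lies on line XM with XE:EM = 4:1 ⇒ E = (1/5, 4/5)
2. Q is the centroid of triangle UEX ⇒ Q = (2/5, 4/15)
3. D lies on line UE with UD:DE = 3:1 ⇒ D = (3/20, 3/5)
through X parallel to DE: direction (1/20, 1/5); meets QU at L = (6/5, 4/5)
L = Q + t·(U−Q) with t = -2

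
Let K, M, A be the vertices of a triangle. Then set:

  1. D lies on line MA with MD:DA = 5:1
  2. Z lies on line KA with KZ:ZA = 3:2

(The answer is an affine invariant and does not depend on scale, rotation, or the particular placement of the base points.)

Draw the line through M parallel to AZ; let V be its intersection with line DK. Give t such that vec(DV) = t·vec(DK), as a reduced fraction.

t = -5

Assign K = (0, 0), M = (1, 0), A = (0, 1) — the answer is frame-independent, so this choice is without loss of generality.
1. D lies on line MA with MD:DA = 5:1 ⇒ D = (1/6, 5/6)
2. Z lies on line KA with KZ:ZA = 3:2 ⇒ Z = (0, 3/5)
through M parallel to AZ: direction (0, -2/5); meets DK at V = (1, 5)
V = D + t·(K−D) with t = -5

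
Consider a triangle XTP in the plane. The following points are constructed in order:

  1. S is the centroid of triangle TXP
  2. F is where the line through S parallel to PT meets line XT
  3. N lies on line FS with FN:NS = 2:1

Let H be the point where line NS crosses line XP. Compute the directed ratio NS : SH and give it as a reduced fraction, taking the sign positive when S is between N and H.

NS:SH = 1/3

Work in coordinates with X = (0, 0), T = (1, 0), P = (0, 1).
1. S is the centroid of triangle TXP ⇒ S = (1/3, 1/3)
2. F is where the line through S parallel to PT meets line XT ⇒ F = (2/3, 0)
3. N lies on line FS with FN:NS = 2:1 ⇒ N = (4/9, 2/9)
line NS meets XP at H = (0, 2/3)
S = N + t·(H−N) with t = 1/4, so NS:SH = 1/4:3/4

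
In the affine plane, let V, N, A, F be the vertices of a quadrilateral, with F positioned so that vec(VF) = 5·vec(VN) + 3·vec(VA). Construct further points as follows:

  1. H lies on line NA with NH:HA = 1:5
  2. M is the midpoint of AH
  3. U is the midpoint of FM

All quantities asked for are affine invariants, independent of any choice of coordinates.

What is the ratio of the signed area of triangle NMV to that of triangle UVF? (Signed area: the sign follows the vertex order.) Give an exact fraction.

Work in coordinates with V = (0, 0), N = (1, 0), A = (0, 1), F = (5, 3).
1. H lies on line NA with NH:HA = 1:5 ⇒ H = (5/6, 1/6)
2. M is the midpoint of AH ⇒ M = (5/12, 7/12)
3. U is the midpoint of FM ⇒ U = (65/24, 43/24)
2·[NMV] = 7/12, 2·[UVF] = 5/6
[NMV]:[UVF] = 7/12:5/6 = 7/10

[NMV]:[UVF] = 7/10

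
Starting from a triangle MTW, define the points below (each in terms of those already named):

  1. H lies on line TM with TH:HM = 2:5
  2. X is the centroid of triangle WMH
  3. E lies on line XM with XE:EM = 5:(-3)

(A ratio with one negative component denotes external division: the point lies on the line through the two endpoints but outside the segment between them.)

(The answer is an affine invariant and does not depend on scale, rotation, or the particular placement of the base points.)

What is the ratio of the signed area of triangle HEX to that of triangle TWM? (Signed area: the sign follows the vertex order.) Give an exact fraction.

[HEX]:[TWM] = -25/42

Assign M = (0, 0), T = (1, 0), W = (0, 1) — the answer is frame-independent, so this choice is without loss of generality.
1. H lies on line TM with TH:HM = 2:5 ⇒ H = (5/7, 0)
2. X is the centroid of triangle WMH ⇒ X = (5/21, 1/3)
3. E lies on line XM with XE:EM = 5:(-3) ⇒ E = (-5/14, -1/2)
2·[HEX] = -25/42, 2·[TWM] = 1
[HEX]:[TWM] = -25/42:1 = -25/42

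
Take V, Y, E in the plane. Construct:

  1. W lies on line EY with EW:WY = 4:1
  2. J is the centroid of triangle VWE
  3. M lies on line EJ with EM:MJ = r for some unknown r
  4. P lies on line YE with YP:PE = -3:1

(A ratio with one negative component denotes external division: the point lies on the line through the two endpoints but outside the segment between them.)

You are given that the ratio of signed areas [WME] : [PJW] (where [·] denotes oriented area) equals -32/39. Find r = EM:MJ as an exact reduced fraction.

r = -4

Set V = (0, 0), Y = (1, 0), E = (0, 1); any affine frame gives the same invariant.
1. W lies on line EY with EW:WY = 4:1 ⇒ W = (4/5, 1/5)
2. J is the centroid of triangle VWE ⇒ J = (4/15, 2/5)
3. With EM:MJ = r, write λ = r/(r+1) so M = E + λ·(J−E); M is affine-linear in λ
4. P lies on line YE with YP:PE = -3:1 ⇒ P = (-1/2, 3/2)
Every point depending on M is an affine combination of M and λ-independent points, so each such coordinate is linear in λ; the λ² term in each signed area is a multiple of (J−E)×(J−E) = 0, so 2·[WME] and 2·[PJW] are each linear in λ. Evaluating at λ=0 and λ=1:
  2·[WME] = -4/15·λ,   2·[PJW] = 13/30
So [WME]:[PJW] = (-4/15·λ) / (13/30). Setting this equal to -32/39:
  -4/15·λ = -32/39·(13/30)  ⇒  λ = 4/3
Then r = λ/(1−λ) = (4/3)/(-1/3) = -4. Check: with r = -4, M = (16/45, 1/5) and [WME]:[PJW] = -32/39 as required.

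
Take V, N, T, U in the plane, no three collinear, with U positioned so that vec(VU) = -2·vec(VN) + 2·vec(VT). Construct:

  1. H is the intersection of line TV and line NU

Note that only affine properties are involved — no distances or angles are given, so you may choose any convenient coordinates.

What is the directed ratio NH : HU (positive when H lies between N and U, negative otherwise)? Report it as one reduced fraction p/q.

NH:HU = 1/2

Work in coordinates with V = (0, 0), N = (1, 0), T = (0, 1), U = (-2, 2).
1. H is the intersection of line TV and line NU ⇒ H = (0, 2/3)
H = N + t·(U−N) with t = 1/3, so NH:HU = t:(1−t) = 1/3:2/3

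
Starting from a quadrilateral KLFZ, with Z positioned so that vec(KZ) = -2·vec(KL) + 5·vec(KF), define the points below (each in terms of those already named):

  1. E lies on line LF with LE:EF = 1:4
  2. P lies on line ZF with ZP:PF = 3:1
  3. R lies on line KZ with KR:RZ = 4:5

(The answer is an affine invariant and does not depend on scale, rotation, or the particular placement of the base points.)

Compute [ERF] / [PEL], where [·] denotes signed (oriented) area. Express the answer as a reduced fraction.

Work in coordinates with K = (0, 0), L = (1, 0), F = (0, 1), Z = (-2, 5).
1. E lies on line LF with LE:EF = 1:4 ⇒ E = (4/5, 1/5)
2. P lies on line ZF with ZP:PF = 3:1 ⇒ P = (-1/2, 2)
3. R lies on line KZ with KR:RZ = 4:5 ⇒ R = (-8/9, 20/9)
2·[ERF] = 4/15, 2·[PEL] = 1/10
[ERF]:[PEL] = 4/15:1/10 = 8/3

[ERF]:[PEL] = 8/3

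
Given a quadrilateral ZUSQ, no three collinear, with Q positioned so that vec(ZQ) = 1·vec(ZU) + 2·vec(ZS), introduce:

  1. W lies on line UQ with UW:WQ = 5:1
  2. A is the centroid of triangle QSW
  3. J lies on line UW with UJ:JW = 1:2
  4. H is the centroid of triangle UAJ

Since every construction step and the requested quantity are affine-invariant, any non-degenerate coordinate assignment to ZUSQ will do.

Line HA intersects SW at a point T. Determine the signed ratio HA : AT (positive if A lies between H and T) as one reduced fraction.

HA:AT = -9

Work in coordinates with Z = (0, 0), U = (1, 0), S = (0, 1), Q = (1, 2).
1. W lies on line UQ with UW:WQ = 5:1 ⇒ W = (1, 5/3)
2. A is the centroid of triangle QSW ⇒ A = (2/3, 14/9)
3. J lies on line UW with UJ:JW = 1:2 ⇒ J = (1, 5/9)
4. H is the centroid of triangle UAJ ⇒ H = (8/9, 19/27)
line HA meets SW at T = (56/81, 355/243)
A = H + t·(T−H) with t = 9/8, so HA:AT = 9/8:-1/8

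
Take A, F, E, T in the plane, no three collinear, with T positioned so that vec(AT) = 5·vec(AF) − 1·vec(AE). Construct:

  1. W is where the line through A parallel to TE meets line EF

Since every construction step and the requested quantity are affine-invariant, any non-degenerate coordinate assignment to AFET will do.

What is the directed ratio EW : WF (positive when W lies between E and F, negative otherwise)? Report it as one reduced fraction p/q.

EW:WF = -5/2

Choose coordinates A = (0, 0), F = (1, 0), E = (0, 1), T = (5, -1).
1. W is where the line through A parallel to TE meets line EF ⇒ W = (5/3, -2/3)
W = E + t·(F−E) with t = 5/3, so EW:WF = t:(1−t) = 5/3:-2/3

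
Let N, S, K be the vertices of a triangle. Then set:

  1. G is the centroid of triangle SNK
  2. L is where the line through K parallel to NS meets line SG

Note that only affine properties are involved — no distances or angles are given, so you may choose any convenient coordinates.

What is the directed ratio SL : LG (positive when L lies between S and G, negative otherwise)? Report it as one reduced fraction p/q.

SL:LG = -3/2

Assign N = (0, 0), S = (1, 0), K = (0, 1) — the answer is frame-independent, so this choice is without loss of generality.
1. G is the centroid of triangle SNK ⇒ G = (1/3, 1/3)
2. L is where the line through K parallel to NS meets line SG ⇒ L = (-1, 1)
L = S + t·(G−S) with t = 3, so SL:LG = t:(1−t) = 3:-2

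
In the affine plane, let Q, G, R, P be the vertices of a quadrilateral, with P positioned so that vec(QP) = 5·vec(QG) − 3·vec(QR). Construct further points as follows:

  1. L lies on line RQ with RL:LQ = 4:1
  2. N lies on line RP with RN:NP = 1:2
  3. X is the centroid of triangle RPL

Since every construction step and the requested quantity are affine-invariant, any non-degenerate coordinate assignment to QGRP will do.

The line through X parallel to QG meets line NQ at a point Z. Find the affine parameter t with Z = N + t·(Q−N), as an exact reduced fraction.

Choose coordinates Q = (0, 0), G = (1, 0), R = (0, 1), P = (5, -3).
1. L lies on line RQ with RL:LQ = 4:1 ⇒ L = (0, 1/5)
2. N lies on line RP with RN:NP = 1:2 ⇒ N = (5/3, -1/3)
3. X is the centroid of triangle RPL ⇒ X = (5/3, -3/5)
through X parallel to QG: direction (1, 0); meets NQ at Z = (3, -3/5)
Z = N + t·(Q−N) with t = -4/5

t = -4/5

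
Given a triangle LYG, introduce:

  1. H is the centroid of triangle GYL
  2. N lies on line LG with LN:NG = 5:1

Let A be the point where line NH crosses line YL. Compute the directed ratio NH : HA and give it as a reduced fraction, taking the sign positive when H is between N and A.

NH:HA = 3/2

Assign L = (0, 0), Y = (1, 0), G = (0, 1) — the answer is frame-independent, so this choice is without loss of generality.
1. H is the centroid of triangle GYL ⇒ H = (1/3, 1/3)
2. N lies on line LG with LN:NG = 5:1 ⇒ N = (0, 5/6)
line NH meets YL at A = (5/9, 0)
H = N + t·(A−N) with t = 3/5, so NH:HA = 3/5:2/5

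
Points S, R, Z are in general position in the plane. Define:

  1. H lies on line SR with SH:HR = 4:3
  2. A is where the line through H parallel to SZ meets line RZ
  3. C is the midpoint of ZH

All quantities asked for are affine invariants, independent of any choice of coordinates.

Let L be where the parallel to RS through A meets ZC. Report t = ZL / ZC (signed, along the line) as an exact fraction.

Choose coordinates S = (0, 0), R = (1, 0), Z = (0, 1).
1. H lies on line SR with SH:HR = 4:3 ⇒ H = (4/7, 0)
2. A is where the line through H parallel to SZ meets line RZ ⇒ A = (4/7, 3/7)
3. C is the midpoint of ZH ⇒ C = (2/7, 1/2)
through A parallel to RS: direction (-1, 0); meets ZC at L = (16/49, 3/7)
L = Z + t·(C−Z) with t = 8/7

t = 8/7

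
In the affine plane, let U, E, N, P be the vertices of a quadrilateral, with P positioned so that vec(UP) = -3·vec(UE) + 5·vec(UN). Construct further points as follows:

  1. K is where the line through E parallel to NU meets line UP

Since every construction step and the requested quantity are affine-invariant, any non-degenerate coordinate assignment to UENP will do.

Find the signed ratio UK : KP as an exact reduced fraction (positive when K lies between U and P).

UK:KP = -1/4

Assign U = (0, 0), E = (1, 0), N = (0, 1), P = (-3, 5) — the answer is frame-independent, so this choice is without loss of generality.
1. K is where the line through E parallel to NU meets line UP ⇒ K = (1, -5/3)
K = U + t·(P−U) with t = -1/3, so UK:KP = t:(1−t) = -1/3:4/3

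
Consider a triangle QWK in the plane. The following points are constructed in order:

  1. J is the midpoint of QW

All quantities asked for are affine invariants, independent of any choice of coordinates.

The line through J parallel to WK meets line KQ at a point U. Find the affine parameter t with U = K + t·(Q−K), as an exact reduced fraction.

t = 1/2

Set Q = (0, 0), W = (1, 0), K = (0, 1); any affine frame gives the same invariant.
1. J is the midpoint of QW ⇒ J = (1/2, 0)
through J parallel to WK: direction (-1, 1); meets KQ at U = (0, 1/2)
U = K + t·(Q−K) with t = 1/2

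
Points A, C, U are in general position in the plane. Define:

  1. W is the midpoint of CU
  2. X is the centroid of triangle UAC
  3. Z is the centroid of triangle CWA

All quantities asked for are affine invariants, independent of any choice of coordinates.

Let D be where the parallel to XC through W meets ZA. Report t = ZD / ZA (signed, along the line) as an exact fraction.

t = -4/5

Set A = (0, 0), C = (1, 0), U = (0, 1); any affine frame gives the same invariant.
1. W is the midpoint of CU ⇒ W = (1/2, 1/2)
2. X is the centroid of triangle UAC ⇒ X = (1/3, 1/3)
3. Z is the centroid of triangle CWA ⇒ Z = (1/2, 1/6)
through W parallel to XC: direction (2/3, -1/3); meets ZA at D = (9/10, 3/10)
D = Z + t·(A−Z) with t = -4/5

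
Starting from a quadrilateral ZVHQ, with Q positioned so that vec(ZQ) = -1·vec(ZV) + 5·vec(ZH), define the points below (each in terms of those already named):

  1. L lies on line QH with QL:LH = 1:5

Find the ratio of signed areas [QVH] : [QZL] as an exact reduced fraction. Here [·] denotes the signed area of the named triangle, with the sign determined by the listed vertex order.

[QVH]:[QZL] = -18

Assign Z = (0, 0), V = (1, 0), H = (0, 1), Q = (-1, 5) — the answer is frame-independent, so this choice is without loss of generality.
1. L lies on line QH with QL:LH = 1:5 ⇒ L = (-5/6, 13/3)
2·[QVH] = -3, 2·[QZL] = 1/6
[QVH]:[QZL] = -3:1/6 = -18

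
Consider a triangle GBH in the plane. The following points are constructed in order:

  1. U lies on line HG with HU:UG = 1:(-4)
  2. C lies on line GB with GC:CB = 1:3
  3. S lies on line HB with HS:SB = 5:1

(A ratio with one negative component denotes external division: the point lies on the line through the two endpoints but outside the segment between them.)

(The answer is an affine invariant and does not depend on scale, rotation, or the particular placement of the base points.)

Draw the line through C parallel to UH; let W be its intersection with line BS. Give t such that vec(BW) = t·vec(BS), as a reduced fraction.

Work in coordinates with G = (0, 0), B = (1, 0), H = (0, 1).
1. U lies on line HG with HU:UG = 1:(-4) ⇒ U = (0, 4/3)
2. C lies on line GB with GC:CB = 1:3 ⇒ C = (1/4, 0)
3. S lies on line HB with HS:SB = 5:1 ⇒ S = (5/6, 1/6)
through C parallel to UH: direction (0, -1/3); meets BS at W = (1/4, 3/4)
W = B + t·(S−B) with t = 9/2

t = 9/2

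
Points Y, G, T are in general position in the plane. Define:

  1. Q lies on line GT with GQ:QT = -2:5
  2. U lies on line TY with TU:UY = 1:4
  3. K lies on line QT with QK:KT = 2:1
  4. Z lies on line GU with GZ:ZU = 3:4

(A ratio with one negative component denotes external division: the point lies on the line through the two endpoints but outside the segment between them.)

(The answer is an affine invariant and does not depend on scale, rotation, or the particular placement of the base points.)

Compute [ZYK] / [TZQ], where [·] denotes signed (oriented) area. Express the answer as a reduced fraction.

[ZYK]:[TZQ] = -4/9

Assign Y = (0, 0), G = (1, 0), T = (0, 1) — the answer is frame-independent, so this choice is without loss of generality.
1. Q lies on line GT with GQ:QT = -2:5 ⇒ Q = (5/3, -2/3)
2. U lies on line TY with TU:UY = 1:4 ⇒ U = (0, 4/5)
3. K lies on line QT with QK:KT = 2:1 ⇒ K = (5/9, 4/9)
4. Z lies on line GU with GZ:ZU = 3:4 ⇒ Z = (4/7, 12/35)
2·[ZYK] = -4/63, 2·[TZQ] = 1/7
[ZYK]:[TZQ] = -4/63:1/7 = -4/9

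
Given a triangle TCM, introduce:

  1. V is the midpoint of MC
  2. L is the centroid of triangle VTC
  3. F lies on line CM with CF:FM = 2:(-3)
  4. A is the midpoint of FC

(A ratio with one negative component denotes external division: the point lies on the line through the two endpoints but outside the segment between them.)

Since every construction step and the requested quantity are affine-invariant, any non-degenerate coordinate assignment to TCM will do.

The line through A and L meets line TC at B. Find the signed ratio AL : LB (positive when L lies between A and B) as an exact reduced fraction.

Work in coordinates with T = (0, 0), C = (1, 0), M = (0, 1).
1. V is the midpoint of MC ⇒ V = (1/2, 1/2)
2. L is the centroid of triangle VTC ⇒ L = (1/2, 1/6)
3. F lies on line CM with CF:FM = 2:(-3) ⇒ F = (3, -2)
4. A is the midpoint of FC ⇒ A = (2, -1)
line AL meets TC at B = (5/7, 0)
L = A + t·(B−A) with t = 7/6, so AL:LB = 7/6:-1/6

AL:LB = -7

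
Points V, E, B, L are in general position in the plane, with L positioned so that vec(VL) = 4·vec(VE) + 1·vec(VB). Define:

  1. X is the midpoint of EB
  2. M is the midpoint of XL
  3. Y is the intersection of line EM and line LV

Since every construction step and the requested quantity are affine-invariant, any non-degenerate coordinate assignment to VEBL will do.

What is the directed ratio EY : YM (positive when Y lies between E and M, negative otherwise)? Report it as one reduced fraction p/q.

EY:YM = 4/3

Work in coordinates with V = (0, 0), E = (1, 0), B = (0, 1), L = (4, 1).
1. X is the midpoint of EB ⇒ X = (1/2, 1/2)
2. M is the midpoint of XL ⇒ M = (9/4, 3/4)
3. Y is the intersection of line EM and line LV ⇒ Y = (12/7, 3/7)
Y = E + t·(M−E) with t = 4/7, so EY:YM = t:(1−t) = 4/7:3/7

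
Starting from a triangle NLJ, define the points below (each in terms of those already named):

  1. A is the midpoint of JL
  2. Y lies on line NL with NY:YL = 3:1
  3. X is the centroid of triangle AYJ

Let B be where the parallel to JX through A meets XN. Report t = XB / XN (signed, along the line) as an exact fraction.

Choose coordinates N = (0, 0), L = (1, 0), J = (0, 1).
1. A is the midpoint of JL ⇒ A = (1/2, 1/2)
2. Y lies on line NL with NY:YL = 3:1 ⇒ Y = (3/4, 0)
3. X is the centroid of triangle AYJ ⇒ X = (5/12, 1/2)
through A parallel to JX: direction (5/12, -1/2); meets XN at B = (11/24, 11/20)
B = X + t·(N−X) with t = -1/10

t = -1/10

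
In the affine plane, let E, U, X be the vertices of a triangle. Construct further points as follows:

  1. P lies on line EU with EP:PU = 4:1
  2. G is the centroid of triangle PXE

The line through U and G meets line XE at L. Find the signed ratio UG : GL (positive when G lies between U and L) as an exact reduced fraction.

Choose coordinates E = (0, 0), U = (1, 0), X = (0, 1).
1. P lies on line EU with EP:PU = 4:1 ⇒ P = (4/5, 0)
2. G is the centroid of triangle PXE ⇒ G = (4/15, 1/3)
line UG meets XE at L = (0, 5/11)
G = U + t·(L−U) with t = 11/15, so UG:GL = 11/15:4/15

UG:GL = 11/4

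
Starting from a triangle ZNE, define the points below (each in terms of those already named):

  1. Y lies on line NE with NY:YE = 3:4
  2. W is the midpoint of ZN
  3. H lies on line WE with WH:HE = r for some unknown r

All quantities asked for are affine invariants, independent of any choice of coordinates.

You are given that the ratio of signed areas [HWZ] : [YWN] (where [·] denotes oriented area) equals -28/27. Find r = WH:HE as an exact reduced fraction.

Set Z = (0, 0), N = (1, 0), E = (0, 1); any affine frame gives the same invariant.
1. Y lies on line NE with NY:YE = 3:4 ⇒ Y = (4/7, 3/7)
2. W is the midpoint of ZN ⇒ W = (1/2, 0)
3. With WH:HE = r, write λ = r/(r+1) so H = W + λ·(E−W); H is affine-linear in λ
Every point depending on H is an affine combination of H and λ-independent points, so each such coordinate is linear in λ; the λ² term in each signed area is a multiple of (E−W)×(E−W) = 0, so 2·[HWZ] and 2·[YWN] are each linear in λ. Evaluating at λ=0 and λ=1:
  2·[HWZ] = -1/2·λ,   2·[YWN] = 3/14
So [HWZ]:[YWN] = (-1/2·λ) / (3/14). Setting this equal to -28/27:
  -1/2·λ = -28/27·(3/14)  ⇒  λ = 4/9
Then r = λ/(1−λ) = (4/9)/(5/9) = 4/5. Check: with r = 4/5, H = (5/18, 4/9) and [HWZ]:[YWN] = -28/27 as required.

r = 4/5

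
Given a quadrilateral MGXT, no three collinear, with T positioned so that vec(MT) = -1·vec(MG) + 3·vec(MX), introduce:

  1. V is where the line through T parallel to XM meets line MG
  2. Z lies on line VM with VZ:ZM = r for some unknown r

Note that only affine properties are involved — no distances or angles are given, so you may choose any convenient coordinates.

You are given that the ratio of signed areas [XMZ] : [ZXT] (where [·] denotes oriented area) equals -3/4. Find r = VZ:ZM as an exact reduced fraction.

Assign M = (0, 0), G = (1, 0), X = (0, 1), T = (-1, 3) — the answer is frame-independent, so this choice is without loss of generality.
1. V is where the line through T parallel to XM meets line MG ⇒ V = (-1, 0)
2. With VZ:ZM = r, write λ = r/(r+1) so Z = V + λ·(M−V); Z is affine-linear in λ
Every point depending on Z is an affine combination of Z and λ-independent points, so each such coordinate is linear in λ; the λ² term in each signed area is a multiple of (M−V)×(M−V) = 0, so 2·[XMZ] and 2·[ZXT] are each linear in λ. Evaluating at λ=0 and λ=1:
  2·[XMZ] = λ − 1,   2·[ZXT] = -2·λ + 3
So [XMZ]:[ZXT] = (λ − 1) / (-2·λ + 3). Setting this equal to -3/4:
  λ − 1 = -3/4·(-2·λ + 3)  ⇒  λ = 5/2
Then r = λ/(1−λ) = (5/2)/(-3/2) = -5/3. Check: with r = -5/3, Z = (3/2, 0) and [XMZ]:[ZXT] = -3/4 as required.

r = -5/3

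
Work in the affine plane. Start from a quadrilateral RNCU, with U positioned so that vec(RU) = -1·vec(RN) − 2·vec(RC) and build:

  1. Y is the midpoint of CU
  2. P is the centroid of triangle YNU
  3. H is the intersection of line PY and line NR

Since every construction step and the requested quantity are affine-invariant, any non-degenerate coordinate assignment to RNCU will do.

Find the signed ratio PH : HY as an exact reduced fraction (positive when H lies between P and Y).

PH:HY = -5/3

Assign R = (0, 0), N = (1, 0), C = (0, 1), U = (-1, -2) — the answer is frame-independent, so this choice is without loss of generality.
1. Y is the midpoint of CU ⇒ Y = (-1/2, -1/2)
2. P is the centroid of triangle YNU ⇒ P = (-1/6, -5/6)
3. H is the intersection of line PY and line NR ⇒ H = (-1, 0)
H = P + t·(Y−P) with t = 5/2, so PH:HY = t:(1−t) = 5/2:-3/2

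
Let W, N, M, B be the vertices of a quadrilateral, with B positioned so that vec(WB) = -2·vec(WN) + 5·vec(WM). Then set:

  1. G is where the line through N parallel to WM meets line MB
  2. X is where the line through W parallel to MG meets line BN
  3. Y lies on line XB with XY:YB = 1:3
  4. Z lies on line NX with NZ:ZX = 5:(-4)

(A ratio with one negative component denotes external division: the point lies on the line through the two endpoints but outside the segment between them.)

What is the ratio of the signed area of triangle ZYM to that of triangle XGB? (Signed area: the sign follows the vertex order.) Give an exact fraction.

Choose coordinates W = (0, 0), N = (1, 0), M = (0, 1), B = (-2, 5).
1. G is where the line through N parallel to WM meets line MB ⇒ G = (1, -1)
2. X is where the line through W parallel to MG meets line BN ⇒ X = (-5, 10)
3. Y lies on line XB with XY:YB = 1:3 ⇒ Y = (-17/4, 35/4)
4. Z lies on line NX with NZ:ZX = 5:(-4) ⇒ Z = (-29, 50)
2·[ZYM] = -33/2, 2·[XGB] = 3
[ZYM]:[XGB] = -33/2:3 = -11/2

[ZYM]:[XGB] = -11/2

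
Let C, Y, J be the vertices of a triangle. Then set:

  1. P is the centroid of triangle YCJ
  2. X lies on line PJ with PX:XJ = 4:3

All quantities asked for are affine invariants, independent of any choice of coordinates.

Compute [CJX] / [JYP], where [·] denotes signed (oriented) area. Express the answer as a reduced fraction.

Set C = (0, 0), Y = (1, 0), J = (0, 1); any affine frame gives the same invariant.
1. P is the centroid of triangle YCJ ⇒ P = (1/3, 1/3)
2. X lies on line PJ with PX:XJ = 4:3 ⇒ X = (1/7, 5/7)
2·[CJX] = -1/7, 2·[JYP] = -1/3
[CJX]:[JYP] = -1/7:-1/3 = 3/7

[CJX]:[JYP] = 3/7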